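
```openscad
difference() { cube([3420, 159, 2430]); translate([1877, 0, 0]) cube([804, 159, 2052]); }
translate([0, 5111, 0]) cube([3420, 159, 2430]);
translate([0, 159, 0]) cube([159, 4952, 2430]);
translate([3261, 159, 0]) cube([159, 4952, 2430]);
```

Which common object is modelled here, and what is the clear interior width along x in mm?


A single room. The interior width is 3102 mm.

Four walls enclosing a rectangle with a door in the front wall — a room. Outside width 3420 minus two 159 mm walls gives 3102 mm.


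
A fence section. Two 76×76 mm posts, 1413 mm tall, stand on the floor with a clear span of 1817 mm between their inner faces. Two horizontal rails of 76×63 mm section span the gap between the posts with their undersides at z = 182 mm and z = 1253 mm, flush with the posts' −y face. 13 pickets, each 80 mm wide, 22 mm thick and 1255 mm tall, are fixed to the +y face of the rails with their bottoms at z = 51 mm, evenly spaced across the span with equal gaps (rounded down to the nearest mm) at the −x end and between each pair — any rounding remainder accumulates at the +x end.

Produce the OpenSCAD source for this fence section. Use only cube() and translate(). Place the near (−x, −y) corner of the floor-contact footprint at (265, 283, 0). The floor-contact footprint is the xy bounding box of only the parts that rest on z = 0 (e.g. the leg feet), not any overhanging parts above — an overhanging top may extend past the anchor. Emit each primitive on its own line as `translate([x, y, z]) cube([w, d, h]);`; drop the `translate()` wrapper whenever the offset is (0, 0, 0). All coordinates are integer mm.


translate([265, 283, 0]) cube([76, 76, 1413]);
translate([2158, 283, 0]) cube([76, 76, 1413]);
translate([341, 283, 182]) cube([1817, 76, 63]);
translate([341, 283, 1253]) cube([1817, 76, 63]);
translate([396, 359, 51]) cube([80, 22, 1255]);
translate([531, 359, 51]) cube([80, 22, 1255]);
translate([666, 359, 51]) cube([80, 22, 1255]);
translate([801, 359, 51]) cube([80, 22, 1255]);
translate([936, 359, 51]) cube([80, 22, 1255]);
translate([1071, 359, 51]) cube([80, 22, 1255]);
translate([1206, 359, 51]) cube([80, 22, 1255]);
translate([1341, 359, 51]) cube([80, 22, 1255]);
translate([1476, 359, 51]) cube([80, 22, 1255]);
translate([1611, 359, 51]) cube([80, 22, 1255]);
translate([1746, 359, 51]) cube([80, 22, 1255]);
translate([1881, 359, 51]) cube([80, 22, 1255]);
translate([2016, 359, 51]) cube([80, 22, 1255]);


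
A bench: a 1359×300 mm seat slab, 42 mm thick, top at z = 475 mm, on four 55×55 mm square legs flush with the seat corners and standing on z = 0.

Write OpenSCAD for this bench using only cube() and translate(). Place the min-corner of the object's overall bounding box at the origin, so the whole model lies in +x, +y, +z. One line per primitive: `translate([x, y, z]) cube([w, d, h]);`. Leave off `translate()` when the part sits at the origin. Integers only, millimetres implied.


// leg_h = 475 − 42 = 433
translate([0, 0, 433]) cube([1359, 300, 42]);
cube([55, 55, 433]);
translate([0, 245, 0]) cube([55, 55, 433]);
translate([1304, 0, 0]) cube([55, 55, 433]);
translate([1304, 245, 0]) cube([55, 55, 433]);


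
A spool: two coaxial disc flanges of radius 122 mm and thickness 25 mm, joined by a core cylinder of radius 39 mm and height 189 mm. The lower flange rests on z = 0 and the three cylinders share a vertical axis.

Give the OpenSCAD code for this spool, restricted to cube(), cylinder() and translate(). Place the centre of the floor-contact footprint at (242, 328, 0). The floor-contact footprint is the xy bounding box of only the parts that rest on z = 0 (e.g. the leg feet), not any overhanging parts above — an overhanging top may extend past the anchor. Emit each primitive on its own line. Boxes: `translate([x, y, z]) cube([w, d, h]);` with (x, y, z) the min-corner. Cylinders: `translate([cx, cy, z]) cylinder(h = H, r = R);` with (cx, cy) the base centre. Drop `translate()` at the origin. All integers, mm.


translate([242, 328, 0]) cylinder(h = 25, r = 122);
translate([242, 328, 25]) cylinder(h = 189, r = 39);
translate([242, 328, 214]) cylinder(h = 25, r = 122);


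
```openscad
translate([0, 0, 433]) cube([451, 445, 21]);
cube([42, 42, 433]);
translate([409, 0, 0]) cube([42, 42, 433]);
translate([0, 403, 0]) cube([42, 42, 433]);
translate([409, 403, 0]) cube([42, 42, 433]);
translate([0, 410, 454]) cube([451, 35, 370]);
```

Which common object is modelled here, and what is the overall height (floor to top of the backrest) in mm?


A chair. The overall height is 824 mm.

A slab on four corner posts with a tall panel at the back — a chair. The seat slab sits at z = 433 with thickness 21, and the 370 mm backrest starts at the seat top, so the overall height is 433 + 21 + 370 = 824 mm.


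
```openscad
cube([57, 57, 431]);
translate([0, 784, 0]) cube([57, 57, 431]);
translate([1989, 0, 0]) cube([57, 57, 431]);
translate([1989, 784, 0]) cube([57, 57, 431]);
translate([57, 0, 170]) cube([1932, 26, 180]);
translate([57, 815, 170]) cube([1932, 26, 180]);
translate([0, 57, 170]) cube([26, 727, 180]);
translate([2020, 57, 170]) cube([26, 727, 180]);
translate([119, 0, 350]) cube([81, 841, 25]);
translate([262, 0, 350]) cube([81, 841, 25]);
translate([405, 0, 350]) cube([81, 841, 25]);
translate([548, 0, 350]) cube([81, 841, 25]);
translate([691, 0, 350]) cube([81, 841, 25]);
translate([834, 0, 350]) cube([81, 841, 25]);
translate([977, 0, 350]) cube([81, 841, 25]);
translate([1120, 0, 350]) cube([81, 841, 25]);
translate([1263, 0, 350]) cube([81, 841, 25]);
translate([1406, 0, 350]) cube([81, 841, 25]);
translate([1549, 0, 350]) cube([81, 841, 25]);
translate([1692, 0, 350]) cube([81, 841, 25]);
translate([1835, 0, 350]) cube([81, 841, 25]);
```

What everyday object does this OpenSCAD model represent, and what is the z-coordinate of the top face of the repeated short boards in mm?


A bed frame. The slat-top height is 375 mm.

Four posts, four rails, and a row of slats — a bed frame. Slats sit on the rails at z = 170 + 180 = 350; with slat thickness 25, the top is 375 mm.


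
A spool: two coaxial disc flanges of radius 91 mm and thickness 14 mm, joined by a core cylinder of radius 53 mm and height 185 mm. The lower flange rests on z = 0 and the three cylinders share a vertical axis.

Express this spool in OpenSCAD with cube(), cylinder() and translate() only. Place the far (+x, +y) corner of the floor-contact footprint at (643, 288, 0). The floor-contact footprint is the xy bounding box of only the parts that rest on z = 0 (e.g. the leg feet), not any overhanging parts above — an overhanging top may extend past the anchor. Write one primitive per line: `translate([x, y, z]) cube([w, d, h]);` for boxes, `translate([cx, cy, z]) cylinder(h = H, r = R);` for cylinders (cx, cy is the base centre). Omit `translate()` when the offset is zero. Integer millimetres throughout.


translate([552, 197, 0]) cylinder(h = 14, r = 91);
translate([552, 197, 14]) cylinder(h = 185, r = 53);
translate([552, 197, 199]) cylinder(h = 14, r = 91);


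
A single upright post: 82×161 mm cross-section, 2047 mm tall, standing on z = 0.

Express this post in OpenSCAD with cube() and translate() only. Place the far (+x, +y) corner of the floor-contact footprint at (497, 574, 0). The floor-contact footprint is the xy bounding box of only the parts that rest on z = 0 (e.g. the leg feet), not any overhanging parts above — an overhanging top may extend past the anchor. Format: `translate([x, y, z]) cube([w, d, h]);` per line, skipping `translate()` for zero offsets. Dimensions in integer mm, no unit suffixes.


translate([415, 413, 0]) cube([82, 161, 2047]);


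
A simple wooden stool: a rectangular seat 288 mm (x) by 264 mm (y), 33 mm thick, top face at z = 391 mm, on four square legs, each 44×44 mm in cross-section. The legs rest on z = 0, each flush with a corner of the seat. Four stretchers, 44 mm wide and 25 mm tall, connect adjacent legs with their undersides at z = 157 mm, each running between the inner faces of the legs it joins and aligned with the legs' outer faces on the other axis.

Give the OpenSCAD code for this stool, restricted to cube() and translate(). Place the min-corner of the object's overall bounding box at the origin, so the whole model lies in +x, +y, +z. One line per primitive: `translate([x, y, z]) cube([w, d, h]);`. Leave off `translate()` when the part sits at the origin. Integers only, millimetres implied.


// leg_h = 391 - 33 = 358
// stretcher span = 288 - 2*44 = 200
translate([0, 0, 358]) cube([288, 264, 33]);
cube([44, 44, 358]);
translate([244, 0, 0]) cube([44, 44, 358]);
translate([0, 220, 0]) cube([44, 44, 358]);
translate([244, 220, 0]) cube([44, 44, 358]);
translate([44, 0, 157]) cube([200, 44, 25]);
translate([44, 220, 157]) cube([200, 44, 25]);
translate([0, 44, 157]) cube([44, 176, 25]);
translate([244, 44, 157]) cube([44, 176, 25]);


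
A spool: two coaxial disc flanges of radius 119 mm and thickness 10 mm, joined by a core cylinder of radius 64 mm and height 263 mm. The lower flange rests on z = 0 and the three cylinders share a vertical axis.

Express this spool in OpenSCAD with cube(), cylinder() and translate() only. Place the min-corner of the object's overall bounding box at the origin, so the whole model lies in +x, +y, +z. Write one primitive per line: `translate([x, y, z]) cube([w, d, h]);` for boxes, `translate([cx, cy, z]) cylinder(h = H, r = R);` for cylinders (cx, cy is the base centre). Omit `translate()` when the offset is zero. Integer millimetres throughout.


translate([119, 119, 0]) cylinder(h = 10, r = 119);
translate([119, 119, 10]) cylinder(h = 263, r = 64);
translate([119, 119, 273]) cylinder(h = 10, r = 119);


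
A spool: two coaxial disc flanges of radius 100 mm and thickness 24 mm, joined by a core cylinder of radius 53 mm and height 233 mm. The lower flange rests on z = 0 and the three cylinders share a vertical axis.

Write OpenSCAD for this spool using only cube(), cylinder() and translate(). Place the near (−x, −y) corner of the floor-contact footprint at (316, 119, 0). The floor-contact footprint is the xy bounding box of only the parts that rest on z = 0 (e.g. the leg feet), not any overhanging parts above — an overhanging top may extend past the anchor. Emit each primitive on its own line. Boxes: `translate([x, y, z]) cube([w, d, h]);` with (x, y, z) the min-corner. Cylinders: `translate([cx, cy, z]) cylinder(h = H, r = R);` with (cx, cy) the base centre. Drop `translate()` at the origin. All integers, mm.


translate([416, 219, 0]) cylinder(h = 24, r = 100);
translate([416, 219, 24]) cylinder(h = 233, r = 53);
translate([416, 219, 257]) cylinder(h = 24, r = 100);


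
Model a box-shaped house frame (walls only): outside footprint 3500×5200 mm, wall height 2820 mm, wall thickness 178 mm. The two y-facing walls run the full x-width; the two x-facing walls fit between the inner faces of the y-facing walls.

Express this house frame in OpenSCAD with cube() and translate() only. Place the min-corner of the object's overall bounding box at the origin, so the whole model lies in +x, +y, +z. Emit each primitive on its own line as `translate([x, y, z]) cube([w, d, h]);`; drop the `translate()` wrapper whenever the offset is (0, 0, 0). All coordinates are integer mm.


cube([3500, 178, 2820]);
translate([0, 5022, 0]) cube([3500, 178, 2820]);
translate([0, 178, 0]) cube([178, 4844, 2820]);
translate([3322, 178, 0]) cube([178, 4844, 2820]);


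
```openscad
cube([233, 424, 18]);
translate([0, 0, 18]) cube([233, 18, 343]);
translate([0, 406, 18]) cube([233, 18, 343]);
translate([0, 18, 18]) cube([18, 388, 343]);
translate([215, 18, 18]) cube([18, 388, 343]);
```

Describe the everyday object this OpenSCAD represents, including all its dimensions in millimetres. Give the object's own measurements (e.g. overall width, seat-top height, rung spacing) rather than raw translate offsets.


An open-topped rectangular box: outside dimensions 233×424×361 mm, with a uniform wall and base thickness of 18 mm. The base is a full 233×424 slab on the floor; four walls sit on top of the base. The front and back walls (the −y and +y sides) span the full width; the two side walls fit between them.


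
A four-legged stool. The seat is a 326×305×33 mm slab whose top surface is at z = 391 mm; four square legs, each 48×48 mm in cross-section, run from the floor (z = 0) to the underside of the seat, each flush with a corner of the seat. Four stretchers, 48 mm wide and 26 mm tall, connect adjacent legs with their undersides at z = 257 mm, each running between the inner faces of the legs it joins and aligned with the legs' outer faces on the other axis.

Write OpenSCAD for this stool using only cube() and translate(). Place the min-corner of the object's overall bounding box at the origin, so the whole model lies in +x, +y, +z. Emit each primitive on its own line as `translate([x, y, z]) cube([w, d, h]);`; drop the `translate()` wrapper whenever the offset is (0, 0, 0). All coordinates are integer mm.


translate([0, 0, 358]) cube([326, 305, 33]);
cube([48, 48, 358]);
translate([278, 0, 0]) cube([48, 48, 358]);
translate([0, 257, 0]) cube([48, 48, 358]);
translate([278, 257, 0]) cube([48, 48, 358]);
translate([48, 0, 257]) cube([230, 48, 26]);
translate([48, 257, 257]) cube([230, 48, 26]);
translate([0, 48, 257]) cube([48, 209, 26]);
translate([278, 48, 257]) cube([48, 209, 26]);


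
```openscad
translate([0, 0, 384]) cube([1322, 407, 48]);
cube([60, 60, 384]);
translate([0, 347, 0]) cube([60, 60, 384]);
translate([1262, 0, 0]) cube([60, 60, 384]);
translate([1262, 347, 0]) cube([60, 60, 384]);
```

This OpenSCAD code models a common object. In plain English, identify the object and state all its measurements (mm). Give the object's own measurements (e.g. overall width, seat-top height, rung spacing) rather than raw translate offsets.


A bench: a 1322×407 mm seat slab, 48 mm thick, top at z = 432 mm, on four 60×60 mm square legs flush with the seat corners and standing on z = 0.


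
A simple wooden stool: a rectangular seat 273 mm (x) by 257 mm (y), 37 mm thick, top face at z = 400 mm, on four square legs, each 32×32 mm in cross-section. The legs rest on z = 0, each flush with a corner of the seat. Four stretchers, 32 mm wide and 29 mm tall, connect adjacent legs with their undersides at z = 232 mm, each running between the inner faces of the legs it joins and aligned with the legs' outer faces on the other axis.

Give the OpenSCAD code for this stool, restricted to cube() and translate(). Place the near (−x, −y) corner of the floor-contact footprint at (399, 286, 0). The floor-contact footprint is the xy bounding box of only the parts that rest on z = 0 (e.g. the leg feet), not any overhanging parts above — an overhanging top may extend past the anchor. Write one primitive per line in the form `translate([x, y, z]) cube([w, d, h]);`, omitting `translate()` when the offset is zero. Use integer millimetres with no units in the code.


translate([399, 286, 363]) cube([273, 257, 37]);
translate([399, 286, 0]) cube([32, 32, 363]);
translate([640, 286, 0]) cube([32, 32, 363]);
translate([399, 511, 0]) cube([32, 32, 363]);
translate([640, 511, 0]) cube([32, 32, 363]);
translate([431, 286, 232]) cube([209, 32, 29]);
translate([431, 511, 232]) cube([209, 32, 29]);
translate([399, 318, 232]) cube([32, 193, 29]);
translate([640, 318, 232]) cube([32, 193, 29]);


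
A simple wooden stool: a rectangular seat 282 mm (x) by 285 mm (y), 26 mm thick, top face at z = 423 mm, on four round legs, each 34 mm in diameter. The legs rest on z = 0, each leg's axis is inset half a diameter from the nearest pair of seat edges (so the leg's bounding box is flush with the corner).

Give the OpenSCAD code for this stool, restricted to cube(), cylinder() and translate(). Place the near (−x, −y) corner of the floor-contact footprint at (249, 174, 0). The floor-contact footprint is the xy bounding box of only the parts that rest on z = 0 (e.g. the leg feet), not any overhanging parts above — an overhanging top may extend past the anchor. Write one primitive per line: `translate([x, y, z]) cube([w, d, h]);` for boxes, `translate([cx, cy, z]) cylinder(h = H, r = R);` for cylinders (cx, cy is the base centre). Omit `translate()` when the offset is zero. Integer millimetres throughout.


translate([249, 174, 397]) cube([282, 285, 26]);
translate([266, 191, 0]) cylinder(h = 397, r = 17);
translate([514, 191, 0]) cylinder(h = 397, r = 17);
translate([266, 442, 0]) cylinder(h = 397, r = 17);
translate([514, 442, 0]) cylinder(h = 397, r = 17);


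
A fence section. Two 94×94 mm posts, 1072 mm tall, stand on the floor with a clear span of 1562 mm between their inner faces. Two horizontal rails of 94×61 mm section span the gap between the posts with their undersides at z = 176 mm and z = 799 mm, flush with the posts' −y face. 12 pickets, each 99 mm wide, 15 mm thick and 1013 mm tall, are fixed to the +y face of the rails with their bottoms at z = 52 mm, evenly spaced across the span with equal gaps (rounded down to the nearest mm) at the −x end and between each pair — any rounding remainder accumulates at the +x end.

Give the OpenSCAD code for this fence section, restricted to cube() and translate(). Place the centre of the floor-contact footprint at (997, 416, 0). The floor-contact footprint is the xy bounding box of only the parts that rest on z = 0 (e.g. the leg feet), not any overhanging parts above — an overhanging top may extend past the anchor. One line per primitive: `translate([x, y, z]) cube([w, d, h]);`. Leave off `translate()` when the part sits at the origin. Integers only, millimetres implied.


translate([122, 369, 0]) cube([94, 94, 1072]);
translate([1778, 369, 0]) cube([94, 94, 1072]);
translate([216, 369, 176]) cube([1562, 94, 61]);
translate([216, 369, 799]) cube([1562, 94, 61]);
translate([244, 463, 52]) cube([99, 15, 1013]);
translate([371, 463, 52]) cube([99, 15, 1013]);
translate([498, 463, 52]) cube([99, 15, 1013]);
translate([625, 463, 52]) cube([99, 15, 1013]);
translate([752, 463, 52]) cube([99, 15, 1013]);
translate([879, 463, 52]) cube([99, 15, 1013]);
translate([1006, 463, 52]) cube([99, 15, 1013]);
translate([1133, 463, 52]) cube([99, 15, 1013]);
translate([1260, 463, 52]) cube([99, 15, 1013]);
translate([1387, 463, 52]) cube([99, 15, 1013]);
translate([1514, 463, 52]) cube([99, 15, 1013]);
translate([1641, 463, 52]) cube([99, 15, 1013]);


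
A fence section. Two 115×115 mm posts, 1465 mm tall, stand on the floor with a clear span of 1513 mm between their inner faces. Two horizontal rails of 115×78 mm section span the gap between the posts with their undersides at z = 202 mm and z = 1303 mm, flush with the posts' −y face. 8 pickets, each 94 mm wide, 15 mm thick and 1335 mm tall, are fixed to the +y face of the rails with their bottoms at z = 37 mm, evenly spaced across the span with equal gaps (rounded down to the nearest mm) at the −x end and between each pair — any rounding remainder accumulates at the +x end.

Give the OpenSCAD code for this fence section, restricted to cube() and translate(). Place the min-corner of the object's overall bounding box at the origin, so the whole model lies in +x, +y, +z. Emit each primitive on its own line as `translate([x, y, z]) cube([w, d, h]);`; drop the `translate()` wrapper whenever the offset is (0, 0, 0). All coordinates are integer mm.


cube([115, 115, 1465]);
translate([1628, 0, 0]) cube([115, 115, 1465]);
translate([115, 0, 202]) cube([1513, 115, 78]);
translate([115, 0, 1303]) cube([1513, 115, 78]);
translate([199, 115, 37]) cube([94, 15, 1335]);
translate([377, 115, 37]) cube([94, 15, 1335]);
translate([555, 115, 37]) cube([94, 15, 1335]);
translate([733, 115, 37]) cube([94, 15, 1335]);
translate([911, 115, 37]) cube([94, 15, 1335]);
translate([1089, 115, 37]) cube([94, 15, 1335]);
translate([1267, 115, 37]) cube([94, 15, 1335]);
translate([1445, 115, 37]) cube([94, 15, 1335]);


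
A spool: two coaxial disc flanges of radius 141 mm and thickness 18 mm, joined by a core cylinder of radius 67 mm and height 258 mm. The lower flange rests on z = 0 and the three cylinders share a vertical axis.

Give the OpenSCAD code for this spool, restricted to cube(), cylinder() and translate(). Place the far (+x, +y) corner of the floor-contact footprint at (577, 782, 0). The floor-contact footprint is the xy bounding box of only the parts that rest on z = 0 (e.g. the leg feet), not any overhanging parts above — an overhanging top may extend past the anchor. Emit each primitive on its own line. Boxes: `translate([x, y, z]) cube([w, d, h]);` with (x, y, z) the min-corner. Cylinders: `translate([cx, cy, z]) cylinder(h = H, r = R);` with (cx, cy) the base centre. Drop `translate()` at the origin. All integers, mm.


translate([436, 641, 0]) cylinder(h = 18, r = 141);
translate([436, 641, 18]) cylinder(h = 258, r = 67);
translate([436, 641, 276]) cylinder(h = 18, r = 141);


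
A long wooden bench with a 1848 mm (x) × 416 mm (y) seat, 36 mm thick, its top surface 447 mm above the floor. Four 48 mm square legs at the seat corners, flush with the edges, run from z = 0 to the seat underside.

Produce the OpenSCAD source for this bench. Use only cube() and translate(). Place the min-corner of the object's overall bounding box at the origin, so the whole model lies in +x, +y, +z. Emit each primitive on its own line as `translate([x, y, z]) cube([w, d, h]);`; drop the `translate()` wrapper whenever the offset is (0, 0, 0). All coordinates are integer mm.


translate([0, 0, 411]) cube([1848, 416, 36]);
cube([48, 48, 411]);
translate([0, 368, 0]) cube([48, 48, 411]);
translate([1800, 0, 0]) cube([48, 48, 411]);
translate([1800, 368, 0]) cube([48, 48, 411]);


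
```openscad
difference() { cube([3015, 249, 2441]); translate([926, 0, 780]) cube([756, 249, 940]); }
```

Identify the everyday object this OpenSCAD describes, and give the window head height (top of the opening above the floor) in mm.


A wall with a window opening. The window head height is 1720 mm.

A wall with a rectangular opening subtracted — a window. Sill at z = 780, opening 940 mm tall, so the head is at 780 + 940 = 1720 mm.


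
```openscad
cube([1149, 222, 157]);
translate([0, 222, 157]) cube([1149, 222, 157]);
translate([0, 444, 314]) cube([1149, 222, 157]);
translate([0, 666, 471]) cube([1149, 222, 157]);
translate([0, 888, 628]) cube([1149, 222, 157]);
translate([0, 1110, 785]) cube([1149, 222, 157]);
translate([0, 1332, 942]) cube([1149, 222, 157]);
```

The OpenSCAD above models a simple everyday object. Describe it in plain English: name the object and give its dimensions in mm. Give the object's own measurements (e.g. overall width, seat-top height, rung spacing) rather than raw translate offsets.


A straight staircase of 7 solid steps. Each step is 1149 mm wide (x), 222 mm deep (y, the going) and 157 mm tall (the rise). The first step rests on the floor; each subsequent step sits one going further in +y and one rise higher in +z, directly behind and above the previous step with no overlap.


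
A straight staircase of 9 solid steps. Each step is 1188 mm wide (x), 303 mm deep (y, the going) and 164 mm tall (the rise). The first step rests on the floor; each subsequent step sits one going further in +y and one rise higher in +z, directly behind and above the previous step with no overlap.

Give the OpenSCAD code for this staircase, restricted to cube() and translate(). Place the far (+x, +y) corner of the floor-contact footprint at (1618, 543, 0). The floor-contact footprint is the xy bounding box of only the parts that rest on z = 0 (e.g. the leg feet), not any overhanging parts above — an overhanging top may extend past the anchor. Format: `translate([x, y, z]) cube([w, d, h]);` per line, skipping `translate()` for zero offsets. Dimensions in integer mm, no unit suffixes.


translate([430, 240, 0]) cube([1188, 303, 164]);
translate([430, 543, 164]) cube([1188, 303, 164]);
translate([430, 846, 328]) cube([1188, 303, 164]);
translate([430, 1149, 492]) cube([1188, 303, 164]);
translate([430, 1452, 656]) cube([1188, 303, 164]);
translate([430, 1755, 820]) cube([1188, 303, 164]);
translate([430, 2058, 984]) cube([1188, 303, 164]);
translate([430, 2361, 1148]) cube([1188, 303, 164]);
translate([430, 2664, 1312]) cube([1188, 303, 164]);


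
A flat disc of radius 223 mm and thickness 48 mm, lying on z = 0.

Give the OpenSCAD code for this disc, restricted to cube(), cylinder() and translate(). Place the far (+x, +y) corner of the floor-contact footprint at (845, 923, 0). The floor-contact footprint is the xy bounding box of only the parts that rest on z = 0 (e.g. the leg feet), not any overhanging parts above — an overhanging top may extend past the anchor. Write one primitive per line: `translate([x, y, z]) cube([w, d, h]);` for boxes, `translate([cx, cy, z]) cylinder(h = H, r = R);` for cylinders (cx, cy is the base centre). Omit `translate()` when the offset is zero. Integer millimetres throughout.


translate([622, 700, 0]) cylinder(h = 48, r = 223);


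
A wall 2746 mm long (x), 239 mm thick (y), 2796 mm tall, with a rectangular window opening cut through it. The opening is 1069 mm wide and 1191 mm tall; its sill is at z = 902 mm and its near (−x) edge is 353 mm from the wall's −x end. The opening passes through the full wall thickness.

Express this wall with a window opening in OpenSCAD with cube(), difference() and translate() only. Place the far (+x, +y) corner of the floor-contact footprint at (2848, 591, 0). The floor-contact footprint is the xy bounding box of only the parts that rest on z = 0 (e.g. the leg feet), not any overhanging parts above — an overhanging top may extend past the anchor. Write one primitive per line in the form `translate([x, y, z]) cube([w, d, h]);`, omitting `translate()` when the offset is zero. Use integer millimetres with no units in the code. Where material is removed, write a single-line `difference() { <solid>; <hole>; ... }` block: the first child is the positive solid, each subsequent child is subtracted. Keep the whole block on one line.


difference() { translate([102, 352, 0]) cube([2746, 239, 2796]); translate([455, 352, 902]) cube([1069, 239, 1191]); }


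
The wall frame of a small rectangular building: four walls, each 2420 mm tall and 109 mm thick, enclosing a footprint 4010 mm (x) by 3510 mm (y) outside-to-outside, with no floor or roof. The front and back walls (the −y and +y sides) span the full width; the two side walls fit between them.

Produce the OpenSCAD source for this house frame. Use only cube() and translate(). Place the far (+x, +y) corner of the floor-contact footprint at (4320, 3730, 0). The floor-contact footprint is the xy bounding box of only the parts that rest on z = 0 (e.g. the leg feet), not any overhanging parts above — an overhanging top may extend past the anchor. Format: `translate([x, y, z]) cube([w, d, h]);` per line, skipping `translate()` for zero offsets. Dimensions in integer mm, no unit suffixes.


translate([310, 220, 0]) cube([4010, 109, 2420]);
translate([310, 3621, 0]) cube([4010, 109, 2420]);
translate([310, 329, 0]) cube([109, 3292, 2420]);
translate([4211, 329, 0]) cube([109, 3292, 2420]);


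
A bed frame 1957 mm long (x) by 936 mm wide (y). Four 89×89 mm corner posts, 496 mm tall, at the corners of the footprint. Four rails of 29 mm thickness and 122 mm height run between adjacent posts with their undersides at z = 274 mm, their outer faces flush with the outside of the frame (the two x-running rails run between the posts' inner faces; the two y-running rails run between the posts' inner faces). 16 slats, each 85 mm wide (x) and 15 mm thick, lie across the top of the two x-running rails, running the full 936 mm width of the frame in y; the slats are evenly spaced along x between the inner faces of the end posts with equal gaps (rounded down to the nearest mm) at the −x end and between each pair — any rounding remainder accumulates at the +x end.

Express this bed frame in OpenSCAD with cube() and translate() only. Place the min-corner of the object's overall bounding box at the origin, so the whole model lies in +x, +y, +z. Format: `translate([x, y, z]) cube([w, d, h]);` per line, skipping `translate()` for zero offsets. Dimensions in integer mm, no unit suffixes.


// slat z = rail_z + rail_h = 274 + 122 = 396
// slat gap = ⌊(1779 − 16·85) / 17⌋ = 24
cube([89, 89, 496]);
translate([0, 847, 0]) cube([89, 89, 496]);
translate([1868, 0, 0]) cube([89, 89, 496]);
translate([1868, 847, 0]) cube([89, 89, 496]);
translate([89, 0, 274]) cube([1779, 29, 122]);
translate([89, 907, 274]) cube([1779, 29, 122]);
translate([0, 89, 274]) cube([29, 758, 122]);
translate([1928, 89, 274]) cube([29, 758, 122]);
translate([113, 0, 396]) cube([85, 936, 15]);
translate([222, 0, 396]) cube([85, 936, 15]);
translate([331, 0, 396]) cube([85, 936, 15]);
translate([440, 0, 396]) cube([85, 936, 15]);
translate([549, 0, 396]) cube([85, 936, 15]);
translate([658, 0, 396]) cube([85, 936, 15]);
translate([767, 0, 396]) cube([85, 936, 15]);
translate([876, 0, 396]) cube([85, 936, 15]);
translate([985, 0, 396]) cube([85, 936, 15]);
translate([1094, 0, 396]) cube([85, 936, 15]);
translate([1203, 0, 396]) cube([85, 936, 15]);
translate([1312, 0, 396]) cube([85, 936, 15]);
translate([1421, 0, 396]) cube([85, 936, 15]);
translate([1530, 0, 396]) cube([85, 936, 15]);
translate([1639, 0, 396]) cube([85, 936, 15]);
translate([1748, 0, 396]) cube([85, 936, 15]);


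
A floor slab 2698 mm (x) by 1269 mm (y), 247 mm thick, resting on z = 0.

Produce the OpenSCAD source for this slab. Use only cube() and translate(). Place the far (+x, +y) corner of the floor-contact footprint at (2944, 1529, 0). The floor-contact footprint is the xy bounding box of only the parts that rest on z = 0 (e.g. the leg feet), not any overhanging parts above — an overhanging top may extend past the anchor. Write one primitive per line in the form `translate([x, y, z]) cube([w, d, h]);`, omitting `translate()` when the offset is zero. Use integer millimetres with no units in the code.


translate([246, 260, 0]) cube([2698, 1269, 247]);


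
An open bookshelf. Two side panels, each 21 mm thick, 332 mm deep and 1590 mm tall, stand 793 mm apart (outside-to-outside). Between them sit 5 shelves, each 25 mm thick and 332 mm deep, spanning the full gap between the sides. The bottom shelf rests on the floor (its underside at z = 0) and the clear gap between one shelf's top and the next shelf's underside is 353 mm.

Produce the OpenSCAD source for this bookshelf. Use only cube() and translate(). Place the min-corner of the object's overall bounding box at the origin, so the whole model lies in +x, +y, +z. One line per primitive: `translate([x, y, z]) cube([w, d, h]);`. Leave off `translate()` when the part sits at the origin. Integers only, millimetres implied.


cube([21, 332, 1590]);
translate([772, 0, 0]) cube([21, 332, 1590]);
translate([21, 0, 0]) cube([751, 332, 25]);
translate([21, 0, 378]) cube([751, 332, 25]);
translate([21, 0, 756]) cube([751, 332, 25]);
translate([21, 0, 1134]) cube([751, 332, 25]);
translate([21, 0, 1512]) cube([751, 332, 25]);


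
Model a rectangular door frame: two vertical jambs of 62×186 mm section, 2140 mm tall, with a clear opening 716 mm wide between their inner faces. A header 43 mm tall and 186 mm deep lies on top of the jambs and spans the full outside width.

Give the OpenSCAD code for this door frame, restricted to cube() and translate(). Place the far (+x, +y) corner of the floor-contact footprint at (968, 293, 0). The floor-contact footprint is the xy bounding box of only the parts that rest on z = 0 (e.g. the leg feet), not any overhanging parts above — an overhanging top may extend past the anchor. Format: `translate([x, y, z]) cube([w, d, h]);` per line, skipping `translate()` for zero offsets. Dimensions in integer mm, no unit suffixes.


translate([128, 107, 0]) cube([62, 186, 2140]);
translate([906, 107, 0]) cube([62, 186, 2140]);
translate([128, 107, 2140]) cube([840, 186, 43]);


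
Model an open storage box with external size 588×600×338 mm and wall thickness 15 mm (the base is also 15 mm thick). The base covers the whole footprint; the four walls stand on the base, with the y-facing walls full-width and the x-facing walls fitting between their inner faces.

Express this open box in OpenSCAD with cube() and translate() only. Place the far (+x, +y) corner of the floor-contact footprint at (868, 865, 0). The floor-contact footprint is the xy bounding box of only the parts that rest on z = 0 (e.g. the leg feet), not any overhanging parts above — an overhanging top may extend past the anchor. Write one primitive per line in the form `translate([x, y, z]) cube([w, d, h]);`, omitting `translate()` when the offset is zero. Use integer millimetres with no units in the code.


translate([280, 265, 0]) cube([588, 600, 15]);
translate([280, 265, 15]) cube([588, 15, 323]);
translate([280, 850, 15]) cube([588, 15, 323]);
translate([280, 280, 15]) cube([15, 570, 323]);
translate([853, 280, 15]) cube([15, 570, 323]);


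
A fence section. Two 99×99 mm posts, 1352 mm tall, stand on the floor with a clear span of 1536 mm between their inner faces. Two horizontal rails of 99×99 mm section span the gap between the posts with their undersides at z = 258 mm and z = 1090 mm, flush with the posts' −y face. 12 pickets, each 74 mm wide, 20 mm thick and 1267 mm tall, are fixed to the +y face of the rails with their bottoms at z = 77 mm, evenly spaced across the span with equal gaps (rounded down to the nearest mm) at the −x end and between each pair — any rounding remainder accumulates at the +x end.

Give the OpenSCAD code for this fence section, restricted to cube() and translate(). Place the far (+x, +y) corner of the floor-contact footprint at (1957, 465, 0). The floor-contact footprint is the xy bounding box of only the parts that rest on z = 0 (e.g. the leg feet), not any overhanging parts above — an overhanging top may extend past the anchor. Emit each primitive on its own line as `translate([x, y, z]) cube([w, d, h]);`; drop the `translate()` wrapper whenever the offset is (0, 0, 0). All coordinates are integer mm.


translate([223, 366, 0]) cube([99, 99, 1352]);
translate([1858, 366, 0]) cube([99, 99, 1352]);
translate([322, 366, 258]) cube([1536, 99, 99]);
translate([322, 366, 1090]) cube([1536, 99, 99]);
translate([371, 465, 77]) cube([74, 20, 1267]);
translate([494, 465, 77]) cube([74, 20, 1267]);
translate([617, 465, 77]) cube([74, 20, 1267]);
translate([740, 465, 77]) cube([74, 20, 1267]);
translate([863, 465, 77]) cube([74, 20, 1267]);
translate([986, 465, 77]) cube([74, 20, 1267]);
translate([1109, 465, 77]) cube([74, 20, 1267]);
translate([1232, 465, 77]) cube([74, 20, 1267]);
translate([1355, 465, 77]) cube([74, 20, 1267]);
translate([1478, 465, 77]) cube([74, 20, 1267]);
translate([1601, 465, 77]) cube([74, 20, 1267]);
translate([1724, 465, 77]) cube([74, 20, 1267]);


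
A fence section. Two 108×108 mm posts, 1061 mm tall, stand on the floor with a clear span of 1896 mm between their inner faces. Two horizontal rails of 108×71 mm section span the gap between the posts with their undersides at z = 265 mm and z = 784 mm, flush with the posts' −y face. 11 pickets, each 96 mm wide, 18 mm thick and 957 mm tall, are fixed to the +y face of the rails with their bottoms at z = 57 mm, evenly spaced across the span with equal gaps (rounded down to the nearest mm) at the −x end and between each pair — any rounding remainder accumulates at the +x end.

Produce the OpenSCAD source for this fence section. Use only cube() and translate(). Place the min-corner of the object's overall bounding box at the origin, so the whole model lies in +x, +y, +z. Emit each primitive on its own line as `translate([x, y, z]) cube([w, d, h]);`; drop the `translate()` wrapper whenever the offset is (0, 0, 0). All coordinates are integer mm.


cube([108, 108, 1061]);
translate([2004, 0, 0]) cube([108, 108, 1061]);
translate([108, 0, 265]) cube([1896, 108, 71]);
translate([108, 0, 784]) cube([1896, 108, 71]);
translate([178, 108, 57]) cube([96, 18, 957]);
translate([344, 108, 57]) cube([96, 18, 957]);
translate([510, 108, 57]) cube([96, 18, 957]);
translate([676, 108, 57]) cube([96, 18, 957]);
translate([842, 108, 57]) cube([96, 18, 957]);
translate([1008, 108, 57]) cube([96, 18, 957]);
translate([1174, 108, 57]) cube([96, 18, 957]);
translate([1340, 108, 57]) cube([96, 18, 957]);
translate([1506, 108, 57]) cube([96, 18, 957]);
translate([1672, 108, 57]) cube([96, 18, 957]);
translate([1838, 108, 57]) cube([96, 18, 957]);


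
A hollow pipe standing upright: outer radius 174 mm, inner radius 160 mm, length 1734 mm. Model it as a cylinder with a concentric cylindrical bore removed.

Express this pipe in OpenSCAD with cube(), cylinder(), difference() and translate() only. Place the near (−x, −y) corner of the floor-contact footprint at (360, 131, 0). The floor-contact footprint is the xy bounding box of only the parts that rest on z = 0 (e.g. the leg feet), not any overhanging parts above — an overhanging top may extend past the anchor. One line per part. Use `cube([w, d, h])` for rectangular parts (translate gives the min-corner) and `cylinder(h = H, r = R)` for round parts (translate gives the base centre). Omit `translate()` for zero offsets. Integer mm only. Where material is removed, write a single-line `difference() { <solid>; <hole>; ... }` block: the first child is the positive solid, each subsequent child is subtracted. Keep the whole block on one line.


difference() { translate([534, 305, 0]) cylinder(h = 1734, r = 174); translate([534, 305, 0]) cylinder(h = 1734, r = 160); }


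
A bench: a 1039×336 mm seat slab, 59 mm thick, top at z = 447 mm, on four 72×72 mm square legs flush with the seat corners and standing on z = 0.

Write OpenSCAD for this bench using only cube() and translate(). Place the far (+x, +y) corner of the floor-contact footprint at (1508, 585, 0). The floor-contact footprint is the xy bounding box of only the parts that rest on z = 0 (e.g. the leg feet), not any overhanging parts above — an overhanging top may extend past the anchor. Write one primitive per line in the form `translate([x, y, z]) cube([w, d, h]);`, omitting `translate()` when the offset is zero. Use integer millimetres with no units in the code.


translate([469, 249, 388]) cube([1039, 336, 59]);
translate([469, 249, 0]) cube([72, 72, 388]);
translate([469, 513, 0]) cube([72, 72, 388]);
translate([1436, 249, 0]) cube([72, 72, 388]);
translate([1436, 513, 0]) cube([72, 72, 388]);


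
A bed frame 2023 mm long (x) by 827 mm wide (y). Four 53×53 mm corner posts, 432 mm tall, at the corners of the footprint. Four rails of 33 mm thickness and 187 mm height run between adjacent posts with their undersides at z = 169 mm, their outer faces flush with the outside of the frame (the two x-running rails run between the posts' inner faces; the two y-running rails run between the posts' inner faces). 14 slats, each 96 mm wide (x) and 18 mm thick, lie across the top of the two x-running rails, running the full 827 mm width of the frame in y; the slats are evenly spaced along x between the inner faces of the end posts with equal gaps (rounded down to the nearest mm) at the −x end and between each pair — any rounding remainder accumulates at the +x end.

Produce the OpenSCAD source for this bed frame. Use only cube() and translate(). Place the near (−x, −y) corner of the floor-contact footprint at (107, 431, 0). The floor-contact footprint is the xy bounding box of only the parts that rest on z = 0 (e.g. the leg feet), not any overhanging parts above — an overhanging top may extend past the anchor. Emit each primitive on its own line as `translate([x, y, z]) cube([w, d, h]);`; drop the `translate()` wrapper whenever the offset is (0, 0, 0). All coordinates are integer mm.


translate([107, 431, 0]) cube([53, 53, 432]);
translate([107, 1205, 0]) cube([53, 53, 432]);
translate([2077, 431, 0]) cube([53, 53, 432]);
translate([2077, 1205, 0]) cube([53, 53, 432]);
translate([160, 431, 169]) cube([1917, 33, 187]);
translate([160, 1225, 169]) cube([1917, 33, 187]);
translate([107, 484, 169]) cube([33, 721, 187]);
translate([2097, 484, 169]) cube([33, 721, 187]);
translate([198, 431, 356]) cube([96, 827, 18]);
translate([332, 431, 356]) cube([96, 827, 18]);
translate([466, 431, 356]) cube([96, 827, 18]);
translate([600, 431, 356]) cube([96, 827, 18]);
translate([734, 431, 356]) cube([96, 827, 18]);
translate([868, 431, 356]) cube([96, 827, 18]);
translate([1002, 431, 356]) cube([96, 827, 18]);
translate([1136, 431, 356]) cube([96, 827, 18]);
translate([1270, 431, 356]) cube([96, 827, 18]);
translate([1404, 431, 356]) cube([96, 827, 18]);
translate([1538, 431, 356]) cube([96, 827, 18]);
translate([1672, 431, 356]) cube([96, 827, 18]);
translate([1806, 431, 356]) cube([96, 827, 18]);
translate([1940, 431, 356]) cube([96, 827, 18]);
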